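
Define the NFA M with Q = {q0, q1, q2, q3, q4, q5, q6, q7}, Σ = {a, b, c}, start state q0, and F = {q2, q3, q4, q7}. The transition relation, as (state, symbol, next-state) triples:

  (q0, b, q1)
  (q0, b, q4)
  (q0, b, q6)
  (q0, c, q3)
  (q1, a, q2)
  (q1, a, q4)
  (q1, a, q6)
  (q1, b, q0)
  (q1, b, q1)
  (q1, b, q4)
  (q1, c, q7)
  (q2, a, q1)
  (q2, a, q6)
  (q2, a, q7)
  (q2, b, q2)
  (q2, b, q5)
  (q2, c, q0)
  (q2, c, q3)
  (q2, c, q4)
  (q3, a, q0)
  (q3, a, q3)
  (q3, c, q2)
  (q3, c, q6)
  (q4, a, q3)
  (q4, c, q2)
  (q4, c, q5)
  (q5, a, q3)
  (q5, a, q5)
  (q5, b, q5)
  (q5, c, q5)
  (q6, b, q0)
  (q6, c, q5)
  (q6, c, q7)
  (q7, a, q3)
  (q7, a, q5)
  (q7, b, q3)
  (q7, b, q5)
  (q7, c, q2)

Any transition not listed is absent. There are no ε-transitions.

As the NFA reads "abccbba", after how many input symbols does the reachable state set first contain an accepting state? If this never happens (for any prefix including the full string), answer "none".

Start in {q0}.
Read 'a': q0→∅; now ∅.
The set is empty and remains empty for the remaining 6 symbols.
No reachable set along the way intersects F.

none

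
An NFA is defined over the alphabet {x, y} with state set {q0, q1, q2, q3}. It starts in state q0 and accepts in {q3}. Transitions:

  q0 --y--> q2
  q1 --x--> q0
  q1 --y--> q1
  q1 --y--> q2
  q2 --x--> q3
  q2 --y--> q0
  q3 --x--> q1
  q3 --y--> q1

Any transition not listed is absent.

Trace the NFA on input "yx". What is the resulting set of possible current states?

{q3}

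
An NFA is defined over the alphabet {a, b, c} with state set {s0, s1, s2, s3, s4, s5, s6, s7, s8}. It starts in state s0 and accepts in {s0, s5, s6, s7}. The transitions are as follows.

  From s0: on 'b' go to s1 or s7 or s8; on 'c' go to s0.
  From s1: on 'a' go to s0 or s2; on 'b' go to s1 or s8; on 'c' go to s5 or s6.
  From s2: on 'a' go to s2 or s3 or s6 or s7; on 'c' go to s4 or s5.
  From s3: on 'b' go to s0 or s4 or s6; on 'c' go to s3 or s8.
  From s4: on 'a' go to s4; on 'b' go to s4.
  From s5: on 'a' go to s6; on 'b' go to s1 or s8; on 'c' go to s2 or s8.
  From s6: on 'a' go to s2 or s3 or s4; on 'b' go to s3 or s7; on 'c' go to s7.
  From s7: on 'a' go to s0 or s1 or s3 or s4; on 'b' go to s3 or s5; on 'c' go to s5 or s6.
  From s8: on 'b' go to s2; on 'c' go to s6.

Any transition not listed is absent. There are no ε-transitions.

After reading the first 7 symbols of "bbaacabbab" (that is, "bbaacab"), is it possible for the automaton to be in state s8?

Yes

Start in {s0}.
Read 'b': s0→{s1, s7, s8}; now {s1, s7, s8}.
Read 'b': s1→{s1, s8}, s7→{s3, s5}, s8→{s2}; now {s1, s2, s3, s5, s8}.
Read 'a': s1→{s0, s2}, s2→{s2, s3, s6, s7}, s3→∅, s5→{s6}, s8→∅; now {s0, s2, s3, s6, s7}.
Read 'a': s0→∅, s2→{s2, s3, s6, s7}, s3→∅, s6→{s2, s3, s4}, s7→{s0, s1, s3, s4}; now {s0, s1, s2, s3, s4, s6, s7}.
Read 'c': s0→{s0}, s1→{s5, s6}, s2→{s4, s5}, s3→{s3, s8}, s4→∅, s6→{s7}, s7→{s5, s6}; now {s0, s3, s4, s5, s6, s7, s8}.
Read 'a': s0→∅, s3→∅, s4→{s4}, s5→{s6}, s6→{s2, s3, s4}, s7→{s0, s1, s3, s4}, s8→∅; now {s0, s1, s2, s3, s4, s6}.
Read 'b': s0→{s1, s7, s8}, s1→{s1, s8}, s2→∅, s3→{s0, s4, s6}, s4→{s4}, s6→{s3, s7}; now {s0, s1, s3, s4, s6, s7, s8}.
State s8 is in {s0, s1, s3, s4, s6, s7, s8}.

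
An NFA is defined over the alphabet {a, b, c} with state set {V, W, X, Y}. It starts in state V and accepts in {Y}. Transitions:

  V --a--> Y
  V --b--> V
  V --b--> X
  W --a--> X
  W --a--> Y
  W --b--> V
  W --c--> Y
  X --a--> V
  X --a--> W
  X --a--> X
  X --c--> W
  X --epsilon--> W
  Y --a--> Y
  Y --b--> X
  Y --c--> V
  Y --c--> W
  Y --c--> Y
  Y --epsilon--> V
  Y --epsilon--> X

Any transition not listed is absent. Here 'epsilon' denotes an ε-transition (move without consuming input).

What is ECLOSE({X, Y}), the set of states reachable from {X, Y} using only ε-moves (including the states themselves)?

{V, W, X, Y}

Begin with {X, Y}.
ε-move Y → V; add V.
ε-move X → W; add W.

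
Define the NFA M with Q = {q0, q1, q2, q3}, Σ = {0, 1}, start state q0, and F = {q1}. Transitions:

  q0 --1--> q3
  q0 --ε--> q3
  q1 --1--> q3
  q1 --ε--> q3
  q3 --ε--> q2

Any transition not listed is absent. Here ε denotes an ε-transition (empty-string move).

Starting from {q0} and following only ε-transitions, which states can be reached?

{q0, q2, q3}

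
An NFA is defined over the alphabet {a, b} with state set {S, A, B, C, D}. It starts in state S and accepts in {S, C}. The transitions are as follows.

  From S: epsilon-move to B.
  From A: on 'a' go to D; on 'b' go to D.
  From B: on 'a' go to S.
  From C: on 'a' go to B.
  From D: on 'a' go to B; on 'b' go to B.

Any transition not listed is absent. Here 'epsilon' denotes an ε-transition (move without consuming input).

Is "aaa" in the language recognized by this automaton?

Start: ε-closure({S}) = {S, B}.
Read 'a': {S, B} → {S, B}.
Read 'a': {S, B} → {S, B}.
Read 'a': {S, B} → {S, B}.
The final set {S, B} contains the accepting state S.

Yes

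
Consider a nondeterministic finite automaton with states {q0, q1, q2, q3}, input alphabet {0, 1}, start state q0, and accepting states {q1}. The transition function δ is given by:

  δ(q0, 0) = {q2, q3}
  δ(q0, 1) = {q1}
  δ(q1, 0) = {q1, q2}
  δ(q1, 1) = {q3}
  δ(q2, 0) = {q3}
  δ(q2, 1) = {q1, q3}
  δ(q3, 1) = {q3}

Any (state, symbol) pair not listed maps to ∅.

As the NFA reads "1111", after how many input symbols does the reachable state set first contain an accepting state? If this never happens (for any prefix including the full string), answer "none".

Start in {q0}.
Read '1': q0→{q1}; now {q1}.
None of the earlier sets intersect F, but {q1} does.

1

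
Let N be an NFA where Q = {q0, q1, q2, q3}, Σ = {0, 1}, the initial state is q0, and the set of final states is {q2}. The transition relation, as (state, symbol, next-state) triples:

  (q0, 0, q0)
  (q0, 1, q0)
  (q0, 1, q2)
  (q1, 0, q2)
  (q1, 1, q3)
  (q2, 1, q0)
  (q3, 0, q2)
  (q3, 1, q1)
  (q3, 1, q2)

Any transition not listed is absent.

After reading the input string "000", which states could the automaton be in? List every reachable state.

{q0}

Start in {q0}.
Read '0': {q0} → {q0}.
Read '0': {q0} → {q0}.
Read '0': {q0} → {q0}.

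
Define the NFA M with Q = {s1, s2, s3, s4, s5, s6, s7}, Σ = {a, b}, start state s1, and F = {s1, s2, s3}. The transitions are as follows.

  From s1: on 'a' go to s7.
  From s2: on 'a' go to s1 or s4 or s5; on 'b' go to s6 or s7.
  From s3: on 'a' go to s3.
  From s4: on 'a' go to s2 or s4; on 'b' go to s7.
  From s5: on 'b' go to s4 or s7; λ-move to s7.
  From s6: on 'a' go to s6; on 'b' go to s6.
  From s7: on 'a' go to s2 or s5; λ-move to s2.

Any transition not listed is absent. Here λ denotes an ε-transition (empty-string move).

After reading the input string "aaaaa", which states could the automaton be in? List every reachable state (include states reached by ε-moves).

Start in {s1}.
Read 'a': {s1} → {s2, s7}.
Read 'a': {s2, s7} → {s1, s2, s4, s5, s7}.
Read 'a': {s1, s2, s4, s5, s7} → {s1, s2, s4, s5, s7}.
Read 'a': {s1, s2, s4, s5, s7} → {s1, s2, s4, s5, s7}.
Read 'a': {s1, s2, s4, s5, s7} → {s1, s2, s4, s5, s7}.

{s1, s2, s4, s5, s7}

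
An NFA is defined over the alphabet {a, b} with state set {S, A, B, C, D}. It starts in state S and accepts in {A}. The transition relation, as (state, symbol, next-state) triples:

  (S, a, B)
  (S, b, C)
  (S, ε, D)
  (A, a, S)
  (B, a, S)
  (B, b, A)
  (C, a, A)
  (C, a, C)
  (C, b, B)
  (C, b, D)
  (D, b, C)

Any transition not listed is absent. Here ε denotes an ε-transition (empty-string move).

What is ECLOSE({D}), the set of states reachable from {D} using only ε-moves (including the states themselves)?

{D}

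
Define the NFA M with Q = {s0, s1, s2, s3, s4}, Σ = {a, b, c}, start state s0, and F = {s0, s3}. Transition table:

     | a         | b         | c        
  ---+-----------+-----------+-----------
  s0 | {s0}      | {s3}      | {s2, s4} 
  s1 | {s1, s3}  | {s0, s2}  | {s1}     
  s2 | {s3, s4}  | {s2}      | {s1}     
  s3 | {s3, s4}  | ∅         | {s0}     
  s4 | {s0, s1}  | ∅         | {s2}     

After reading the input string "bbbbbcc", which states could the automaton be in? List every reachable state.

∅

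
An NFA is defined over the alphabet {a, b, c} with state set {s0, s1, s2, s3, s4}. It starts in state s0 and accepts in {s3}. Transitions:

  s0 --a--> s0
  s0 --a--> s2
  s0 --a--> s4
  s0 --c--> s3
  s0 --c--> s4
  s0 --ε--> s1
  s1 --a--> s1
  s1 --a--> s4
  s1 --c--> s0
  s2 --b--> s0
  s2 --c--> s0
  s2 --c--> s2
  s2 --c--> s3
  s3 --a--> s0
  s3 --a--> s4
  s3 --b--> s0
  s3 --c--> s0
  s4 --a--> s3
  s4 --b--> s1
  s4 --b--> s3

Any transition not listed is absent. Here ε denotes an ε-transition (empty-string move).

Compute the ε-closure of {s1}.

Begin with {s1}.
No ε-moves leave this set, so the closure equals the set itself.

{s1}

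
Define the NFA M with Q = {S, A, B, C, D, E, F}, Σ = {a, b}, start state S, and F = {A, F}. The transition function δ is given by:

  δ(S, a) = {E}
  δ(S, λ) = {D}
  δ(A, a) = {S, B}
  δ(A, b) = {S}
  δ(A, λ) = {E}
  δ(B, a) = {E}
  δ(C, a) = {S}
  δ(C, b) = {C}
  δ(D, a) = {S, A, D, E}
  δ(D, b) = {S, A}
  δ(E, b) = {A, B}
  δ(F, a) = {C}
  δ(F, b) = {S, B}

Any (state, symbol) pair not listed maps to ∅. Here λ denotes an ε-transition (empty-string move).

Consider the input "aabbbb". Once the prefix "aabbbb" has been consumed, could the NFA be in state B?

Start: ε-closure({S}) = {S, D}.
Read 'a': S→{E}, D→{S, A, D, E}; now {S, A, D, E}.
Read 'a': S→{E}, A→{S, B}, D→{S, A, D, E}, E→∅; now {S, A, B, D, E}.
Read 'b': S→∅, A→{S}, B→∅, D→{S, A}, E→{A, B}; union {S, A, B}; ε-closure = {S, A, B, D, E}.
Read 'b': S→∅, A→{S}, B→∅, D→{S, A}, E→{A, B}; union {S, A, B}; ε-closure = {S, A, B, D, E}.
Read 'b': S→∅, A→{S}, B→∅, D→{S, A}, E→{A, B}; union {S, A, B}; ε-closure = {S, A, B, D, E}.
Read 'b': S→∅, A→{S}, B→∅, D→{S, A}, E→{A, B}; union {S, A, B}; ε-closure = {S, A, B, D, E}.
State B is in {S, A, B, D, E}.

Yes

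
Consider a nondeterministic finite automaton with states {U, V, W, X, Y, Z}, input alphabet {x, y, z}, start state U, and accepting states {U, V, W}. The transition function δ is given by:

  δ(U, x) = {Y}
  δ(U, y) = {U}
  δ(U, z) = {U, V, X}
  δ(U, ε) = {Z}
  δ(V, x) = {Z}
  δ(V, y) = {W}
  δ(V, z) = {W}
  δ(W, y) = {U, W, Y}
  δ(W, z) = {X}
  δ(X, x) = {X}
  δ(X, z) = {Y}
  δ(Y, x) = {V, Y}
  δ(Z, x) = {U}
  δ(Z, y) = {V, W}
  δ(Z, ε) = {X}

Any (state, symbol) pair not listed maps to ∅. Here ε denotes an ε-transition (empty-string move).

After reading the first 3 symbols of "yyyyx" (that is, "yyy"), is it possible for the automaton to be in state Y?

Start: ε-closure({U}) = {U, X, Z}.
Read 'y': {U, X, Z} → {U, V, W, X, Z}.
Read 'y': {U, V, W, X, Z} → {U, V, W, X, Y, Z}.
Read 'y': {U, V, W, X, Y, Z} → {U, V, W, X, Y, Z}.
State Y is in {U, V, W, X, Y, Z}.

Yes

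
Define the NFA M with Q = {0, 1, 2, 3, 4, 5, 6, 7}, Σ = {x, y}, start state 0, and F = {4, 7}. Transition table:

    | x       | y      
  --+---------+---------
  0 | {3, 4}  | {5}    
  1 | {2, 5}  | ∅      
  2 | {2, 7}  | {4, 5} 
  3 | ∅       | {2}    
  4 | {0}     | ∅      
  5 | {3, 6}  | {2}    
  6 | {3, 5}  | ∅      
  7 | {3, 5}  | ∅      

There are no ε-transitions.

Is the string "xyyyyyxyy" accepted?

Start in {0}.
Read 'x': 0→{3, 4}; now {3, 4}.
Read 'y': 3→{2}, 4→∅; now {2}.
Read 'y': 2→{4, 5}; now {4, 5}.
Read 'y': 4→∅, 5→{2}; now {2}.
Read 'y': 2→{4, 5}; now {4, 5}.
Read 'y': 4→∅, 5→{2}; now {2}.
Read 'x': 2→{2, 7}; now {2, 7}.
Read 'y': 2→{4, 5}, 7→∅; now {4, 5}.
Read 'y': 4→∅, 5→{2}; now {2}.
The final set {2} contains no accepting state.

No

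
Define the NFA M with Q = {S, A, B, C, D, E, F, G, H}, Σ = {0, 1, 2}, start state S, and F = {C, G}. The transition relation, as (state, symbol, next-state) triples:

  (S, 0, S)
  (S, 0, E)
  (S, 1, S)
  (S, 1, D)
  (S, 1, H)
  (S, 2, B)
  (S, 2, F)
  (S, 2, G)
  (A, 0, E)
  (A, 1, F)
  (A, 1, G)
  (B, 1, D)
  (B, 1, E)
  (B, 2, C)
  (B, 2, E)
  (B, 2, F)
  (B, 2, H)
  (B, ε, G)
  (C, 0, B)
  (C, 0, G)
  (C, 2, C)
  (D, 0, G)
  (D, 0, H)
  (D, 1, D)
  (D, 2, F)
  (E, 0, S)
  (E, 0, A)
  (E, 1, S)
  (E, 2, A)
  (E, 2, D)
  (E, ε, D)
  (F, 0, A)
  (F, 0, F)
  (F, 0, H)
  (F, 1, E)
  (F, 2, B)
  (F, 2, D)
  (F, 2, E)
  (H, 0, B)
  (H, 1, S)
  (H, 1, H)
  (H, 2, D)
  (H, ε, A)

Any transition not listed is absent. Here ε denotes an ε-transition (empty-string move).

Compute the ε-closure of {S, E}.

{S, D, E}

Begin with {S, E}.
ε-move E → D; add D.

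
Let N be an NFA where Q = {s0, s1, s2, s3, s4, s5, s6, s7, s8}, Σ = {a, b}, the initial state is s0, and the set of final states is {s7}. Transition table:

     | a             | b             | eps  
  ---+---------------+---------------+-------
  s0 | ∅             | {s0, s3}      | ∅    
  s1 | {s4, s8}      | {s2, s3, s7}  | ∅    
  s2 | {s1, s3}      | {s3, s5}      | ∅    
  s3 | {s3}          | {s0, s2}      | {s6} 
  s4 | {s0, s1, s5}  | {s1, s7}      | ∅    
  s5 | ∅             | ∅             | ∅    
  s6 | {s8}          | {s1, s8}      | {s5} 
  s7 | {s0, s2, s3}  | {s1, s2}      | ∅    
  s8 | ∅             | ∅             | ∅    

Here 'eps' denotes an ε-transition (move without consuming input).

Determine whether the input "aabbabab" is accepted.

Start in {s0}.
Read 'a': {s0} → ∅.
The set is empty and remains empty for the remaining 7 symbols.
The final set ∅ contains no accepting state.

No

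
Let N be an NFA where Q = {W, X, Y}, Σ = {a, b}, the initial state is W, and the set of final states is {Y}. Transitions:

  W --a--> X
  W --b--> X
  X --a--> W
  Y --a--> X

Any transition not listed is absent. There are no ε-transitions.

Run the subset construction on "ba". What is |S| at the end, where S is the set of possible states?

1

Start in {W}.
Read 'b': {W} → {X}.
Read 'a': {X} → {W}.
That set has 1 state.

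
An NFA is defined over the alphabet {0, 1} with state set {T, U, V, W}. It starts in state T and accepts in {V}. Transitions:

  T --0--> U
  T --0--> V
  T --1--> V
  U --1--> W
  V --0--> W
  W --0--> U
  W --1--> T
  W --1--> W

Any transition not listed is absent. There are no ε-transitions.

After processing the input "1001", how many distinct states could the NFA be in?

1

Start in {T}.
Read '1': T→{V}; now {V}.
Read '0': V→{W}; now {W}.
Read '0': W→{U}; now {U}.
Read '1': U→{W}; now {W}.
That set has 1 state.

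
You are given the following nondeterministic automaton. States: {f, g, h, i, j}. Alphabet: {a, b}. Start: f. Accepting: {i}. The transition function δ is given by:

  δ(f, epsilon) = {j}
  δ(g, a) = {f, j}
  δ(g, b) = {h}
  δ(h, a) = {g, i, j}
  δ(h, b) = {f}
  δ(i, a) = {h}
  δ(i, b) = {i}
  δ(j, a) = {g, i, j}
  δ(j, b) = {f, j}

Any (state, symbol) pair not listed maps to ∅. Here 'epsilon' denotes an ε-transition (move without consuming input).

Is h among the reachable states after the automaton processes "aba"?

Yes

Start: ε-closure({f}) = {f, j}.
Read 'a': f→∅, j→{g, i, j}; now {g, i, j}.
Read 'b': g→{h}, i→{i}, j→{f, j}; now {f, h, i, j}.
Read 'a': f→∅, h→{g, i, j}, i→{h}, j→{g, i, j}; now {g, h, i, j}.
State h is in {g, h, i, j}.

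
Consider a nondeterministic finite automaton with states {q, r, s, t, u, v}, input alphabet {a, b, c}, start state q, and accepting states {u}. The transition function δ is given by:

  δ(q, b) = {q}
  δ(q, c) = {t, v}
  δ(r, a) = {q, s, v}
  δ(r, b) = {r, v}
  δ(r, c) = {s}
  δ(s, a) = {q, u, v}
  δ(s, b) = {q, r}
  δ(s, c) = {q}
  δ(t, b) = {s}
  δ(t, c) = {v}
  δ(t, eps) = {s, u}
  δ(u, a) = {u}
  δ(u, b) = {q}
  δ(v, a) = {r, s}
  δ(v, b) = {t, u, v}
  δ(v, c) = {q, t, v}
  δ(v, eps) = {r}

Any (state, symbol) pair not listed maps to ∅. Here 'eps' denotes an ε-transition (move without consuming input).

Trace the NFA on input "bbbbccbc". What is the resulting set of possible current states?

Start in {q}.
Read 'b': {q} → {q}.
Read 'b': {q} → {q}.
Read 'b': {q} → {q}.
Read 'b': {q} → {q}.
Read 'c': {q} → {r, s, t, u, v}.
Read 'c': {r, s, t, u, v} → {q, r, s, t, u, v}.
Read 'b': {q, r, s, t, u, v} → {q, r, s, t, u, v}.
Read 'c': {q, r, s, t, u, v} → {q, r, s, t, u, v}.

{q, r, s, t, u, v}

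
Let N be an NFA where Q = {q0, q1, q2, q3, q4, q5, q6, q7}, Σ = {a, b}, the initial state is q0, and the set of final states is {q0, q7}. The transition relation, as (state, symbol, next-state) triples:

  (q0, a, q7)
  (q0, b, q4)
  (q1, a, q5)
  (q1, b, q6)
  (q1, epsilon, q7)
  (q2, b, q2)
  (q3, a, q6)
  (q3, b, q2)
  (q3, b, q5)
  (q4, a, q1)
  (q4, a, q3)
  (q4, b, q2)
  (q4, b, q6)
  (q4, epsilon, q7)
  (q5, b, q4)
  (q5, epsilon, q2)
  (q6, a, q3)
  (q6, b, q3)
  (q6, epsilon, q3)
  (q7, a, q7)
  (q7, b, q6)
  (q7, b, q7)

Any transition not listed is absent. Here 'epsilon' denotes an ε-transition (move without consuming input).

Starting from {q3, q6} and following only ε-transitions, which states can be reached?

{q3, q6}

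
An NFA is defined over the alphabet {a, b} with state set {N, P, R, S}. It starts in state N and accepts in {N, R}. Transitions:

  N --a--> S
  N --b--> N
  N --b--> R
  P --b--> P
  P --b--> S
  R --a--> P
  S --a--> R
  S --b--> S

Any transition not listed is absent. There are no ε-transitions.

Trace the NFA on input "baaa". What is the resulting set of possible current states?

Start in {N}.
Read 'b': {N} → {N, R}.
Read 'a': {N, R} → {P, S}.
Read 'a': {P, S} → {R}.
Read 'a': {R} → {P}.

{P}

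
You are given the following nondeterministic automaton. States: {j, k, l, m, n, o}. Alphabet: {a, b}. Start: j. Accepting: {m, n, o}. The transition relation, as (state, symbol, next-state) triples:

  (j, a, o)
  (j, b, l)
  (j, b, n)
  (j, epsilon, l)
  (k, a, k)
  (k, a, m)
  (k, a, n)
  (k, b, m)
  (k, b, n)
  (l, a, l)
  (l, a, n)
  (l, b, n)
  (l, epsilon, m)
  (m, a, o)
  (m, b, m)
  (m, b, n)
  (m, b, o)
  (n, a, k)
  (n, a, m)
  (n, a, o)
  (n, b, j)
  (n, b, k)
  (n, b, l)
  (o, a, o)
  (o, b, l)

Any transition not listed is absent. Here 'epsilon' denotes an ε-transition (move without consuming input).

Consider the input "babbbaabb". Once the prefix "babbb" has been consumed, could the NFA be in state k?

Yes

Start: ε-closure({j}) = {j, l, m}.
Read 'b': {j, l, m} → {l, m, n, o}.
Read 'a': {l, m, n, o} → {k, l, m, n, o}.
Read 'b': {k, l, m, n, o} → {j, k, l, m, n, o}.
Read 'b': {j, k, l, m, n, o} → {j, k, l, m, n, o}.
Read 'b': {j, k, l, m, n, o} → {j, k, l, m, n, o}.
State k is in {j, k, l, m, n, o}.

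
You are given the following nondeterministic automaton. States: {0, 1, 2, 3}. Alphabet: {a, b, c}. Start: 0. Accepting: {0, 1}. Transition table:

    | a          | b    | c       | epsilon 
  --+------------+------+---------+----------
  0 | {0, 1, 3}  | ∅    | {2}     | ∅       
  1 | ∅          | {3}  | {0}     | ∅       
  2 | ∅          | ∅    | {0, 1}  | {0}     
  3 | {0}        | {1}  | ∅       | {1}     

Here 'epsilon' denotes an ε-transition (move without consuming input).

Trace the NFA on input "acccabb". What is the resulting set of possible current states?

Start in {0}.
Read 'a': {0} → {0, 1, 3}.
Read 'c': {0, 1, 3} → {0, 2}.
Read 'c': {0, 2} → {0, 1, 2}.
Read 'c': {0, 1, 2} → {0, 1, 2}.
Read 'a': {0, 1, 2} → {0, 1, 3}.
Read 'b': {0, 1, 3} → {1, 3}.
Read 'b': {1, 3} → {1, 3}.

{1, 3}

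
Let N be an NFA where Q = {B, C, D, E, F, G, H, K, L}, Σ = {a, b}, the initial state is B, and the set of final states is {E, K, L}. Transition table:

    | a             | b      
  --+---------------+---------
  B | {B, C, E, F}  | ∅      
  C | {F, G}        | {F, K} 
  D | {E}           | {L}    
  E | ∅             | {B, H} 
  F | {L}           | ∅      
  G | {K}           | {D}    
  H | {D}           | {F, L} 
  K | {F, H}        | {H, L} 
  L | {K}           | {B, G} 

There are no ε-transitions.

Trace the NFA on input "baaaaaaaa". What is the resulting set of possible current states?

Start in {B}.
Read 'b': {B} → ∅.
The set is empty and remains empty for the remaining 8 symbols.

∅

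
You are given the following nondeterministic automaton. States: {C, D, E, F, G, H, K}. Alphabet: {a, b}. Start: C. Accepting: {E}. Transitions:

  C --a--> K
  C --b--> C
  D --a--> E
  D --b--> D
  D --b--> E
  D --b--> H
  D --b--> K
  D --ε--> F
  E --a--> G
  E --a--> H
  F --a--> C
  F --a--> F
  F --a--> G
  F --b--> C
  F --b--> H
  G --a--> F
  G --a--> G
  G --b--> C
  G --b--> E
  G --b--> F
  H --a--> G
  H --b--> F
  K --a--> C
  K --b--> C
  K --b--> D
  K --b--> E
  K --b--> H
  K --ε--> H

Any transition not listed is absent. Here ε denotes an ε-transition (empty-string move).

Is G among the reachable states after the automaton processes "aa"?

Start in {C}.
Read 'a': {C} → {H, K}.
Read 'a': {H, K} → {C, G}.
State G is in {C, G}.

Yes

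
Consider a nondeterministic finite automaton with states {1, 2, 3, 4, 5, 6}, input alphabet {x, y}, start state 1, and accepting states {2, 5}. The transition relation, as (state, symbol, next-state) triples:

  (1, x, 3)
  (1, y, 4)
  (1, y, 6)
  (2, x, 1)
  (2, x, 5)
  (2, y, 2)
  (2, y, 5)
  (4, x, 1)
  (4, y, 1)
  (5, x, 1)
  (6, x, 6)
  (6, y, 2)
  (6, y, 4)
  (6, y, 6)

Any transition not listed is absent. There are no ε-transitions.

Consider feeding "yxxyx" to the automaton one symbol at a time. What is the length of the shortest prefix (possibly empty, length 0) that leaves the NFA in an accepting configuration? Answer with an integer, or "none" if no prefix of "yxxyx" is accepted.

4

Start in {1}.
Read 'y': {1} → {4, 6}.
Read 'x': {4, 6} → {1, 6}.
Read 'x': {1, 6} → {3, 6}.
Read 'y': {3, 6} → {2, 4, 6}.
None of the earlier sets intersect F, but {2, 4, 6} does.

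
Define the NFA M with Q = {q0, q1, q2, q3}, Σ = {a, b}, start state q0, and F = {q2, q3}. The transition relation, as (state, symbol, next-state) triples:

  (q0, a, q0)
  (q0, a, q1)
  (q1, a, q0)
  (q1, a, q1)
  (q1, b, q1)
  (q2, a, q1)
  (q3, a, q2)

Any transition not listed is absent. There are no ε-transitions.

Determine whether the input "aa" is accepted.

No

Start in {q0}.
Read 'a': q0→{q0, q1}; now {q0, q1}.
Read 'a': q0→{q0, q1}, q1→{q0, q1}; now {q0, q1}.
The final set {q0, q1} contains no accepting state.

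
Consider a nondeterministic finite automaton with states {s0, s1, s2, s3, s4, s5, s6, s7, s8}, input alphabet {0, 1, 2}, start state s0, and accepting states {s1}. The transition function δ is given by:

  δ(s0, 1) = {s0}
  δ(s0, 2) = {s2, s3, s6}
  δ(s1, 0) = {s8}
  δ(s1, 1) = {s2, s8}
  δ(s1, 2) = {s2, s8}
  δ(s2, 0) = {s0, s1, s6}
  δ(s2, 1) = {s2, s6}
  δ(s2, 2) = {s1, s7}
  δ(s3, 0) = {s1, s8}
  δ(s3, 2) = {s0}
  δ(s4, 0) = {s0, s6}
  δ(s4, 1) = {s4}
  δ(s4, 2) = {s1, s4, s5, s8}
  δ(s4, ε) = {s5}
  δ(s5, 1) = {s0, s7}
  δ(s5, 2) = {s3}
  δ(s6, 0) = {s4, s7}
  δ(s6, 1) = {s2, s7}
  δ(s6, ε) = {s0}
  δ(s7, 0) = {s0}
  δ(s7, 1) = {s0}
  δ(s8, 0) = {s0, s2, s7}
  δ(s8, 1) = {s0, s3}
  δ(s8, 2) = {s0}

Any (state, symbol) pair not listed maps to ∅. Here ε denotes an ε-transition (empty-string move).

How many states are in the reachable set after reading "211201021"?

6

Start in {s0}.
Read '2': s0→{s2, s3, s6}; union {s2, s3, s6}; ε-closure = {s0, s2, s3, s6}.
Read '1': s0→{s0}, s2→{s2, s6}, s3→∅, s6→{s2, s7}; now {s0, s2, s6, s7}.
Read '1': s0→{s0}, s2→{s2, s6}, s6→{s2, s7}, s7→{s0}; now {s0, s2, s6, s7}.
Read '2': s0→{s2, s3, s6}, s2→{s1, s7}, s6→∅, s7→∅; union {s1, s2, s3, s6, s7}; ε-closure = {s0, s1, s2, s3, s6, s7}.
Read '0': s0→∅, s1→{s8}, s2→{s0, s1, s6}, s3→{s1, s8}, s6→{s4, s7}, s7→{s0}; union {s0, s1, s4, s6, s7, s8}; ε-closure = {s0, s1, s4, s5, s6, s7, s8}.
Read '1': s0→{s0}, s1→{s2, s8}, s4→{s4}, s5→{s0, s7}, s6→{s2, s7}, s7→{s0}, s8→{s0, s3}; union {s0, s2, s3, s4, s7, s8}; ε-closure = {s0, s2, s3, s4, s5, s7, s8}.
Read '0': s0→∅, s2→{s0, s1, s6}, s3→{s1, s8}, s4→{s0, s6}, s5→∅, s7→{s0}, s8→{s0, s2, s7}; now {s0, s1, s2, s6, s7, s8}.
Read '2': s0→{s2, s3, s6}, s1→{s2, s8}, s2→{s1, s7}, s6→∅, s7→∅, s8→{s0}; now {s0, s1, s2, s3, s6, s7, s8}.
Read '1': s0→{s0}, s1→{s2, s8}, s2→{s2, s6}, s3→∅, s6→{s2, s7}, s7→{s0}, s8→{s0, s3}; now {s0, s2, s3, s6, s7, s8}.
That set has 6 states.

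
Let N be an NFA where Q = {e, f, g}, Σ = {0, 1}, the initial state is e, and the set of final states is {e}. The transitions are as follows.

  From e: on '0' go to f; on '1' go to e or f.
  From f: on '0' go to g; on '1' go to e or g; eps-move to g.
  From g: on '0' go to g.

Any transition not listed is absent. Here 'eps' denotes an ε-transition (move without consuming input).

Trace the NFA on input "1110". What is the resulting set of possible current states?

Start in {e}.
Read '1': e→{e, f}; union {e, f}; ε-closure = {e, f, g}.
Read '1': e→{e, f}, f→{e, g}, g→∅; now {e, f, g}.
Read '1': e→{e, f}, f→{e, g}, g→∅; now {e, f, g}.
Read '0': e→{f}, f→{g}, g→{g}; now {f, g}.

{f, g}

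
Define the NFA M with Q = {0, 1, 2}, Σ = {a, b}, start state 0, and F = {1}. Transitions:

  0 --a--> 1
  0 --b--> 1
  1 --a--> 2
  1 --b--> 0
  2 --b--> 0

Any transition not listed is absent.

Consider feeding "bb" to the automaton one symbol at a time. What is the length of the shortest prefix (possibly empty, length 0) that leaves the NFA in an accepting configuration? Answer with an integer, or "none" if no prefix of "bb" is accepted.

1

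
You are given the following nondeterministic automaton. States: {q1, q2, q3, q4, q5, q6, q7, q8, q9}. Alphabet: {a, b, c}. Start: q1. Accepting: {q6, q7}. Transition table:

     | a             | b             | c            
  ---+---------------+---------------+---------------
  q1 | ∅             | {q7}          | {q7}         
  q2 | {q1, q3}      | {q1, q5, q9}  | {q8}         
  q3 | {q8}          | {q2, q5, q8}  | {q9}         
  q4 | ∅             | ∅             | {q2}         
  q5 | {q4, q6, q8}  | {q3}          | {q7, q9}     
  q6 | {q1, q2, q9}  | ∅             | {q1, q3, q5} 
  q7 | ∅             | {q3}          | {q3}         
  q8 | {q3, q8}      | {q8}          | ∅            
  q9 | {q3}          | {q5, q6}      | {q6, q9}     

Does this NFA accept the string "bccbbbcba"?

Yes

Start in {q1}.
Read 'b': q1→{q7}; now {q7}.
Read 'c': q7→{q3}; now {q3}.
Read 'c': q3→{q9}; now {q9}.
Read 'b': q9→{q5, q6}; now {q5, q6}.
Read 'b': q5→{q3}, q6→∅; now {q3}.
Read 'b': q3→{q2, q5, q8}; now {q2, q5, q8}.
Read 'c': q2→{q8}, q5→{q7, q9}, q8→∅; now {q7, q8, q9}.
Read 'b': q7→{q3}, q8→{q8}, q9→{q5, q6}; now {q3, q5, q6, q8}.
Read 'a': q3→{q8}, q5→{q4, q6, q8}, q6→{q1, q2, q9}, q8→{q3, q8}; now {q1, q2, q3, q4, q6, q8, q9}.
The final set {q1, q2, q3, q4, q6, q8, q9} contains the accepting state q6.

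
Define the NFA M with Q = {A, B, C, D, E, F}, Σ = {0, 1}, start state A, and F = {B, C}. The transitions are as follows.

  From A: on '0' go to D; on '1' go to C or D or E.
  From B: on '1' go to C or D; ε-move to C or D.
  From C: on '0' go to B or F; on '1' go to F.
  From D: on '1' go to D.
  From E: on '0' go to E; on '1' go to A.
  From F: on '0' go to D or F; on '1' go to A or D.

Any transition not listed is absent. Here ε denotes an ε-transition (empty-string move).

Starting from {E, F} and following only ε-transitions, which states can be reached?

{E, F}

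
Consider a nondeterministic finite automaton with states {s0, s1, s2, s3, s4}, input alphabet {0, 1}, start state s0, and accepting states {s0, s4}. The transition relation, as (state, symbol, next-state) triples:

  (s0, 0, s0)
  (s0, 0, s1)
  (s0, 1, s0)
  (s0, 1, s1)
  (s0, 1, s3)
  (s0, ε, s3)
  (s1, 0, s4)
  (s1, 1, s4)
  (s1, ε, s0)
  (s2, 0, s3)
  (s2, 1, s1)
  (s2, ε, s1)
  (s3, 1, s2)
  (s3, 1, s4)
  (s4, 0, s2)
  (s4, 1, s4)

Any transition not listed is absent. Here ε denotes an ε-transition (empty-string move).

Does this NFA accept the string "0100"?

Yes

Start: ε-closure({s0}) = {s0, s3}.
Read '0': s0→{s0, s1}, s3→∅; union {s0, s1}; ε-closure = {s0, s1, s3}.
Read '1': s0→{s0, s1, s3}, s1→{s4}, s3→{s2, s4}; now {s0, s1, s2, s3, s4}.
Read '0': s0→{s0, s1}, s1→{s4}, s2→{s3}, s3→∅, s4→{s2}; now {s0, s1, s2, s3, s4}.
Read '0': s0→{s0, s1}, s1→{s4}, s2→{s3}, s3→∅, s4→{s2}; now {s0, s1, s2, s3, s4}.
The final set {s0, s1, s2, s3, s4} contains the accepting states s0, s4.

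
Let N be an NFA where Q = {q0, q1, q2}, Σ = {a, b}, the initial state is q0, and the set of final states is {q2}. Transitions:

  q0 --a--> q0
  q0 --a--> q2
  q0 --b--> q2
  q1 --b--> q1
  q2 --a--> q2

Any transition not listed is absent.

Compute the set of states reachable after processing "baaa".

{q2}

Start in {q0}.
Read 'b': {q0} → {q2}.
Read 'a': {q2} → {q2}.
Read 'a': {q2} → {q2}.
Read 'a': {q2} → {q2}.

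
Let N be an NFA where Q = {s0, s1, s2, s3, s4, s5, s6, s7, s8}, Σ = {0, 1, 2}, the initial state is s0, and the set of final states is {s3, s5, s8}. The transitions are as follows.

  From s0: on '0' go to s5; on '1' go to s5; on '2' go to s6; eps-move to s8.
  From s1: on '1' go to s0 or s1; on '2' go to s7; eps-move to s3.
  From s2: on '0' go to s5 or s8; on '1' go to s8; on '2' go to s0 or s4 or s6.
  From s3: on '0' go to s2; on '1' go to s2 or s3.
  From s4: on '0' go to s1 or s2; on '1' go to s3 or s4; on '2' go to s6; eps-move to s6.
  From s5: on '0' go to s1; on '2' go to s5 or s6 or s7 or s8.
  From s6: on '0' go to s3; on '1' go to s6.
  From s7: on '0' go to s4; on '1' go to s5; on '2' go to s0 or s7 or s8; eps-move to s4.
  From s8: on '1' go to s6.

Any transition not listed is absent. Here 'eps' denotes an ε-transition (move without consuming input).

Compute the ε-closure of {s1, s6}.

Begin with {s1, s6}.
ε-move s1 → s3; add s3.

{s1, s3, s6}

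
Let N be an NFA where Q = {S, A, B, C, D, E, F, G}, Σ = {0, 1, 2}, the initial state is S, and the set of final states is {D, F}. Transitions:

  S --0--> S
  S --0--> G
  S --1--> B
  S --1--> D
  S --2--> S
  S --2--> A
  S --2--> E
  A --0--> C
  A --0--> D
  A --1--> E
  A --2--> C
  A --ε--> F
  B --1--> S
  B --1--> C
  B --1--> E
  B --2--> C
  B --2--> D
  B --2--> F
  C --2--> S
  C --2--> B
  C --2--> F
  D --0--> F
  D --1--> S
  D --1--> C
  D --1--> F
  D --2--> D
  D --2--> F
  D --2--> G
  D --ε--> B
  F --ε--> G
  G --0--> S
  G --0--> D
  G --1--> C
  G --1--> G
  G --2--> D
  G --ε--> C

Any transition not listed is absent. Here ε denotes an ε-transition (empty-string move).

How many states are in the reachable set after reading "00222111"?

Start in {S}.
Read '0': S→{S, G}; union {S, G}; ε-closure = {S, C, G}.
Read '0': S→{S, G}, C→∅, G→{S, D}; union {S, D, G}; ε-closure = {S, B, C, D, G}.
Read '2': S→{S, A, E}, B→{C, D, F}, C→{S, B, F}, D→{D, F, G}, G→{D}; now {S, A, B, C, D, E, F, G}.
Read '2': S→{S, A, E}, A→{C}, B→{C, D, F}, C→{S, B, F}, D→{D, F, G}, E→∅, F→∅, G→{D}; now {S, A, B, C, D, E, F, G}.
Read '2': S→{S, A, E}, A→{C}, B→{C, D, F}, C→{S, B, F}, D→{D, F, G}, E→∅, F→∅, G→{D}; now {S, A, B, C, D, E, F, G}.
Read '1': S→{B, D}, A→{E}, B→{S, C, E}, C→∅, D→{S, C, F}, E→∅, F→∅, G→{C, G}; now {S, B, C, D, E, F, G}.
Read '1': S→{B, D}, B→{S, C, E}, C→∅, D→{S, C, F}, E→∅, F→∅, G→{C, G}; now {S, B, C, D, E, F, G}.
Read '1': S→{B, D}, B→{S, C, E}, C→∅, D→{S, C, F}, E→∅, F→∅, G→{C, G}; now {S, B, C, D, E, F, G}.
That set has 7 states.

7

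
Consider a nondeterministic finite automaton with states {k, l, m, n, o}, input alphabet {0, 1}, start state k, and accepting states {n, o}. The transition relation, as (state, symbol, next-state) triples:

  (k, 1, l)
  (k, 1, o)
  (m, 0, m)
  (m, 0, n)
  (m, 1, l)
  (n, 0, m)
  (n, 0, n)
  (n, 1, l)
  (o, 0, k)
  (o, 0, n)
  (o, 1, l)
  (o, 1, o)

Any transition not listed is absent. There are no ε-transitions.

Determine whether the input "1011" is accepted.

Yes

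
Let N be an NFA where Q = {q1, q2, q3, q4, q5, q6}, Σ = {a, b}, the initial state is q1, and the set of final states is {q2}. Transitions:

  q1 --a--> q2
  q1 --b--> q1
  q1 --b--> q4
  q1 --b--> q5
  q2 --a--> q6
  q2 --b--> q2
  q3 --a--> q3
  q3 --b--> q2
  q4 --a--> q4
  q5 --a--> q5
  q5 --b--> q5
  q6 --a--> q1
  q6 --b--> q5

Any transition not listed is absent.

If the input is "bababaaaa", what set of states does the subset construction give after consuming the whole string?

{q5}

Start in {q1}.
Read 'b': q1→{q1, q4, q5}; now {q1, q4, q5}.
Read 'a': q1→{q2}, q4→{q4}, q5→{q5}; now {q2, q4, q5}.
Read 'b': q2→{q2}, q4→∅, q5→{q5}; now {q2, q5}.
Read 'a': q2→{q6}, q5→{q5}; now {q5, q6}.
Read 'b': q5→{q5}, q6→{q5}; now {q5}.
Read 'a': q5→{q5}; now {q5}.
Read 'a': q5→{q5}; now {q5}.
Read 'a': q5→{q5}; now {q5}.
Read 'a': q5→{q5}; now {q5}.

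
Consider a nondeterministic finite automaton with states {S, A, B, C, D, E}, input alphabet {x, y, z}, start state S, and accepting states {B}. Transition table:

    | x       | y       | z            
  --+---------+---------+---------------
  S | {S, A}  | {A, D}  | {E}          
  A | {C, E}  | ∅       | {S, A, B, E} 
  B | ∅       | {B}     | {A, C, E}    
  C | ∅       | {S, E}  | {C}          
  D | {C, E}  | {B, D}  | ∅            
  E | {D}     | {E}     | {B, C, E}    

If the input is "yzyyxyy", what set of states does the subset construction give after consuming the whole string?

Start in {S}.
Read 'y': {S} → {A, D}.
Read 'z': {A, D} → {S, A, B, E}.
Read 'y': {S, A, B, E} → {A, B, D, E}.
Read 'y': {A, B, D, E} → {B, D, E}.
Read 'x': {B, D, E} → {C, D, E}.
Read 'y': {C, D, E} → {S, B, D, E}.
Read 'y': {S, B, D, E} → {A, B, D, E}.

{A, B, D, E}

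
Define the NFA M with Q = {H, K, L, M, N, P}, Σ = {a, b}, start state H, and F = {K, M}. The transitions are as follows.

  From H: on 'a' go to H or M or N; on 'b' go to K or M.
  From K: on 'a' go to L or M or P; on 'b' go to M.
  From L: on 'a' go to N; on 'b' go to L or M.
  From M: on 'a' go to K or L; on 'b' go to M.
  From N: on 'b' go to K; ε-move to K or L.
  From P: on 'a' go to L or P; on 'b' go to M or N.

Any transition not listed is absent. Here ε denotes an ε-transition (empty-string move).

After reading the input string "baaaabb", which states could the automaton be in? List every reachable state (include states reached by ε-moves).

{K, L, M}

Start in {H}.
Read 'b': H→{K, M}; now {K, M}.
Read 'a': K→{L, M, P}, M→{K, L}; now {K, L, M, P}.
Read 'a': K→{L, M, P}, L→{N}, M→{K, L}, P→{L, P}; now {K, L, M, N, P}.
Read 'a': K→{L, M, P}, L→{N}, M→{K, L}, N→∅, P→{L, P}; now {K, L, M, N, P}.
Read 'a': K→{L, M, P}, L→{N}, M→{K, L}, N→∅, P→{L, P}; now {K, L, M, N, P}.
Read 'b': K→{M}, L→{L, M}, M→{M}, N→{K}, P→{M, N}; now {K, L, M, N}.
Read 'b': K→{M}, L→{L, M}, M→{M}, N→{K}; now {K, L, M}.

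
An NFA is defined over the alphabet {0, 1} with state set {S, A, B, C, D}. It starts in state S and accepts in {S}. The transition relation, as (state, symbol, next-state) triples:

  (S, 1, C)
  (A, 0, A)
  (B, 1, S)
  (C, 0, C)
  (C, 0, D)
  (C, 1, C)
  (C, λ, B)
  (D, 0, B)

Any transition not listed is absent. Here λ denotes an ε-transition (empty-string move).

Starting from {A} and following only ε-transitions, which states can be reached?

Begin with {A}.
No ε-moves leave this set, so the closure equals the set itself.

{A}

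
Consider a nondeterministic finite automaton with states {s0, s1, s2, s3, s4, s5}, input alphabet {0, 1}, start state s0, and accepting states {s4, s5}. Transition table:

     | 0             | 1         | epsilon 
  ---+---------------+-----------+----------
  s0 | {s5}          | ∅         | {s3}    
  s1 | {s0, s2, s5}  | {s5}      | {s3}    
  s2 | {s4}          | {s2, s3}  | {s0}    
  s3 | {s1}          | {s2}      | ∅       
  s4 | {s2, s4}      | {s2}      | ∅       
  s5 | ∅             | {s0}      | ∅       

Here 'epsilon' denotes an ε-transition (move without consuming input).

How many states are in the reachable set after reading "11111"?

3

Start: ε-closure({s0}) = {s0, s3}.
Read '1': s0→∅, s3→{s2}; union {s2}; ε-closure = {s0, s2, s3}.
Read '1': s0→∅, s2→{s2, s3}, s3→{s2}; union {s2, s3}; ε-closure = {s0, s2, s3}.
Read '1': s0→∅, s2→{s2, s3}, s3→{s2}; union {s2, s3}; ε-closure = {s0, s2, s3}.
Read '1': s0→∅, s2→{s2, s3}, s3→{s2}; union {s2, s3}; ε-closure = {s0, s2, s3}.
Read '1': s0→∅, s2→{s2, s3}, s3→{s2}; union {s2, s3}; ε-closure = {s0, s2, s3}.
That set has 3 states.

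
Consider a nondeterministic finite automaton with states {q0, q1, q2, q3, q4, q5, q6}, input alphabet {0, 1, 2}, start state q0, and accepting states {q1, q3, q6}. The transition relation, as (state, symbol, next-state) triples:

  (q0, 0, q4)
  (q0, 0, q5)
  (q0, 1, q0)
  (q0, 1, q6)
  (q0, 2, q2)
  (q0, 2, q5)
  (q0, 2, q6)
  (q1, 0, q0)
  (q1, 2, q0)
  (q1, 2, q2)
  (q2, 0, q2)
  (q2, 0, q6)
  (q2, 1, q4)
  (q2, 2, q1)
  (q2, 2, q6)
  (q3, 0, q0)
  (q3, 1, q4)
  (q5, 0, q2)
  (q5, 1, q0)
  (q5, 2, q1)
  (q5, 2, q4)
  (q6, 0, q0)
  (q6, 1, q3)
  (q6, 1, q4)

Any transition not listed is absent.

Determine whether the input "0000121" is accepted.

Yes

Start in {q0}.
Read '0': q0→{q4, q5}; now {q4, q5}.
Read '0': q4→∅, q5→{q2}; now {q2}.
Read '0': q2→{q2, q6}; now {q2, q6}.
Read '0': q2→{q2, q6}, q6→{q0}; now {q0, q2, q6}.
Read '1': q0→{q0, q6}, q2→{q4}, q6→{q3, q4}; now {q0, q3, q4, q6}.
Read '2': q0→{q2, q5, q6}, q3→∅, q4→∅, q6→∅; now {q2, q5, q6}.
Read '1': q2→{q4}, q5→{q0}, q6→{q3, q4}; now {q0, q3, q4}.
The final set {q0, q3, q4} contains the accepting state q3.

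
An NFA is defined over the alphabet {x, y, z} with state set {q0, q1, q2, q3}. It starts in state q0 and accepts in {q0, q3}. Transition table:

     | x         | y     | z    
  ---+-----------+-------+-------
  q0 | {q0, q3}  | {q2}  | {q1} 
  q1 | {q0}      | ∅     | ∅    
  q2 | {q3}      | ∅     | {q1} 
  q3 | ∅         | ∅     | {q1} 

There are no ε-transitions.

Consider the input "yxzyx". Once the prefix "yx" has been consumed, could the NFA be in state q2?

Start in {q0}.
Read 'y': q0→{q2}; now {q2}.
Read 'x': q2→{q3}; now {q3}.
State q2 is not in {q3}.

No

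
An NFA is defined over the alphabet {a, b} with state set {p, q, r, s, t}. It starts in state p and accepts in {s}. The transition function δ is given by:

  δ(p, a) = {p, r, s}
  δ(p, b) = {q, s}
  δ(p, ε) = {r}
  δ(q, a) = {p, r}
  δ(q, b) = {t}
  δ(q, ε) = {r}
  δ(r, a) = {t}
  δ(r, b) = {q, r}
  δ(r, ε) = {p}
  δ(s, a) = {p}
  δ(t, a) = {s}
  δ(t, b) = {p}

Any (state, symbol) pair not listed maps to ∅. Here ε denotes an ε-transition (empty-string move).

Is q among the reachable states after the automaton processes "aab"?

Yes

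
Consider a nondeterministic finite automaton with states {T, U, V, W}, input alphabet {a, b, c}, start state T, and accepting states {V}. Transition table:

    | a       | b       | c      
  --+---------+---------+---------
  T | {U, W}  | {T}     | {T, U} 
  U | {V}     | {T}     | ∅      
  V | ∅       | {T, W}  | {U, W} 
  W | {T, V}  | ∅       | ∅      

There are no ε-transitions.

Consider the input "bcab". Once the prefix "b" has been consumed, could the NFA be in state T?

Yes

Start in {T}.
Read 'b': {T} → {T}.
State T is in {T}.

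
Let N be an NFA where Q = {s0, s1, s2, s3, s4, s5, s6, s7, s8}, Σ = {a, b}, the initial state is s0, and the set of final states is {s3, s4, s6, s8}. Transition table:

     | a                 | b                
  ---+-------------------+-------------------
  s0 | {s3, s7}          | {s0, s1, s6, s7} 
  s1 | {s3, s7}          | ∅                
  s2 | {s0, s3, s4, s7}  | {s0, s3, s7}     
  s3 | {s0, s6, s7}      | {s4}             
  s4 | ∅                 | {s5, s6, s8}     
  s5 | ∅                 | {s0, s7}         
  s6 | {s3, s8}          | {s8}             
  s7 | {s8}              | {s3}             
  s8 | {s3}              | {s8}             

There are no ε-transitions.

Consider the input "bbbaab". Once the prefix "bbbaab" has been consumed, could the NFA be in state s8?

Yes

Start in {s0}.
Read 'b': {s0} → {s0, s1, s6, s7}.
Read 'b': {s0, s1, s6, s7} → {s0, s1, s3, s6, s7, s8}.
Read 'b': {s0, s1, s3, s6, s7, s8} → {s0, s1, s3, s4, s6, s7, s8}.
Read 'a': {s0, s1, s3, s4, s6, s7, s8} → {s0, s3, s6, s7, s8}.
Read 'a': {s0, s3, s6, s7, s8} → {s0, s3, s6, s7, s8}.
Read 'b': {s0, s3, s6, s7, s8} → {s0, s1, s3, s4, s6, s7, s8}.
State s8 is in {s0, s1, s3, s4, s6, s7, s8}.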